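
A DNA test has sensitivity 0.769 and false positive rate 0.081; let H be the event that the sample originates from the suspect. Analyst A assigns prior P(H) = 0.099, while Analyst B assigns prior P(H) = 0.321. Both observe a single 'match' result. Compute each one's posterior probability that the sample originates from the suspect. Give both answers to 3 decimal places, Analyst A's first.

Analyst A: 0.511; Analyst B: 0.818

The likelihood ratio for a 'match' result is 0.769/0.081 = 9.4938.
Analyst A: prior odds 0.099/0.901 = 0.10988; posterior odds 1.0432; posterior probability 0.511.
Analyst B: prior odds 0.321/0.679 = 0.47275; posterior odds 4.4882; posterior probability 0.818.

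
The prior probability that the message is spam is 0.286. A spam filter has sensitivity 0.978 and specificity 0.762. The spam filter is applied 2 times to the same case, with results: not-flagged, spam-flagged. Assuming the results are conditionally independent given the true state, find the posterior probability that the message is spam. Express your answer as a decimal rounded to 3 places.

Posterior P(H) ≈ 0.045

Let H be the event that the message is spam; start with P(H) = 0.286. P('spam-flagged'|H) = 0.978, P('spam-flagged'|¬H) = 0.238.
Update on result 1 ('not-flagged'): P(H) ← 0.022·0.2860 / (0.022·0.2860 + 0.762·0.7140) = 0.0062920/0.55036 = 0.0114.
Update on result 2 ('spam-flagged'): P(H) ← 0.978·0.0114 / (0.978·0.0114 + 0.238·0.9886) = 0.011181/0.24646 = 0.0454.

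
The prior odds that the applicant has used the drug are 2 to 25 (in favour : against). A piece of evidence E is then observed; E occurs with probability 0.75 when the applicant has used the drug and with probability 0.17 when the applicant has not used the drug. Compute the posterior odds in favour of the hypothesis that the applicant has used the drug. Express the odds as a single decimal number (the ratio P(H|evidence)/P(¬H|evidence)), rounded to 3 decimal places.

Posterior odds ≈ 0.353

Prior odds = 2/25 = 0.080000.
Likelihood ratio for E = 0.75/0.17 = 4.4118.
Posterior odds = prior odds × LR = 0.35294.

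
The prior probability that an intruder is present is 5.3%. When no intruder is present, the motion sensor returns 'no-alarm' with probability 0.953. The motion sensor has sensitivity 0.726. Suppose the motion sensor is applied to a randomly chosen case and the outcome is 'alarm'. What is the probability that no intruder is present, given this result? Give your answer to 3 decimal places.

Let H be the event that an intruder is present. P(H) = 0.053, so P(¬H) = 0.947. With E the 'alarm' result, P(E|H) = 0.726 and P(E|¬H) = 0.047.
P(E) = 0.726·0.053 + 0.047·0.947 = 0.038478 + 0.044509 = 0.082987.
By Bayes' theorem, P(H|E) = 0.038478 / 0.082987 = 0.464. Hence P(¬H|E) = 1 − 0.464 = 0.536.

P(¬H | E) ≈ 0.536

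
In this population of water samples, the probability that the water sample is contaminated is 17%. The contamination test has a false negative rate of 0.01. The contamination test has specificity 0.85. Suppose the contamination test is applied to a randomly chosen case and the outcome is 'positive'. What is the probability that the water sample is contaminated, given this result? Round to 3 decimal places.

P(H | E) ≈ 0.575

Let H be the event that the water sample is contaminated. P(H) = 0.17, so P(¬H) = 0.83. With E the 'positive' result, P(E|H) = 0.99 and P(E|¬H) = 0.15.
P(E) = 0.99·0.17 + 0.15·0.83 = 0.16830 + 0.12450 = 0.29280.
By Bayes' theorem, P(H|E) = 0.16830 / 0.29280 = 0.575.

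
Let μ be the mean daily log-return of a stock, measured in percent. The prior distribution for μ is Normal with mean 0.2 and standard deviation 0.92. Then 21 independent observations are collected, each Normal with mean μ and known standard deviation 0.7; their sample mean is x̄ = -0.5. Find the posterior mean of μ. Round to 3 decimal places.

With known σ, the Normal prior is conjugate. Weight on the data is w = (n/σ²)/(n/σ² + 1/τ₀²) = 42.8571/(42.8571+1.18147) = 0.97317.
Posterior mean = w·x̄ + (1−w)·μ₀ = 0.97317·-0.5 + 0.026828·0.2 = -0.481.

Posterior mean ≈ -0.481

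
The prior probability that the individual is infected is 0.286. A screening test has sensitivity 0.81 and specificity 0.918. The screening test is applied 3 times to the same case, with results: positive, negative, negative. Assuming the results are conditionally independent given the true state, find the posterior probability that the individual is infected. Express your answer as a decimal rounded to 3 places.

Let H be the event that the individual is infected; start with P(H) = 0.286. P('positive'|H) = 0.81, P('positive'|¬H) = 0.082.
Update on result 1 ('positive'): P(H) ← 0.81·0.2860 / (0.81·0.2860 + 0.082·0.7140) = 0.23166/0.29021 = 0.7983.
Update on result 2 ('negative'): P(H) ← 0.19·0.7983 / (0.19·0.7983 + 0.918·0.2017) = 0.15167/0.33687 = 0.4502.
Update on result 3 ('negative'): P(H) ← 0.19·0.4502 / (0.19·0.4502 + 0.918·0.5498) = 0.085543/0.59023 = 0.1449.

Posterior P(H) ≈ 0.145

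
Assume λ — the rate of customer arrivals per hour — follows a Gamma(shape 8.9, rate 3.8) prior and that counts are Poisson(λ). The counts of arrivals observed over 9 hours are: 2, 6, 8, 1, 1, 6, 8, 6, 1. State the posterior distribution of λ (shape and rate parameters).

The Poisson likelihood adds the total count to the shape and the number of exposure periods to the rate. Here ∑xᵢ = 39 and n = 9, so shape 8.9→47.9 and rate 3.8→12.8.

Posterior: Gamma(shape=47.9, rate=12.8)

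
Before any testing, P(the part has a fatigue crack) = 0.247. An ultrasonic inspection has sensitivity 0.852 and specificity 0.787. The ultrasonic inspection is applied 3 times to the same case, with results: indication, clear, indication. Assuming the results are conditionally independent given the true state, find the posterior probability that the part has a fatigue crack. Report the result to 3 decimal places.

Let H be the event that the part has a fatigue crack; start with P(H) = 0.247. P('indication'|H) = 0.852, P('indication'|¬H) = 0.213.
Update on result 1 ('indication'): P(H) ← 0.852·0.2470 / (0.852·0.2470 + 0.213·0.7530) = 0.21044/0.37083 = 0.5675.
Update on result 2 ('clear'): P(H) ← 0.148·0.5675 / (0.148·0.5675 + 0.787·0.4325) = 0.083989/0.42437 = 0.1979.
Update on result 3 ('indication'): P(H) ← 0.852·0.1979 / (0.852·0.1979 + 0.213·0.8021) = 0.16862/0.33947 = 0.4967.

Posterior P(H) ≈ 0.497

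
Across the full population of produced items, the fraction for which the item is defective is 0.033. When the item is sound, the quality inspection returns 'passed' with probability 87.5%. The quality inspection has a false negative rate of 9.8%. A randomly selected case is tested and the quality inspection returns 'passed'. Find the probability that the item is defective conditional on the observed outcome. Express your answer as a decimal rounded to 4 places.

P(H | E) ≈ 0.0038

Write H for 'the item is defective'. Prior odds H:¬H = 0.033/0.967 = 0.034126. For the 'passed' outcome, the likelihood ratio is 0.098/0.875 = 0.11200.
Posterior odds = 0.034126 × 0.11200 = 0.0038221, so P(H|E) = 0.0038221/(1+0.0038221) = 0.0038.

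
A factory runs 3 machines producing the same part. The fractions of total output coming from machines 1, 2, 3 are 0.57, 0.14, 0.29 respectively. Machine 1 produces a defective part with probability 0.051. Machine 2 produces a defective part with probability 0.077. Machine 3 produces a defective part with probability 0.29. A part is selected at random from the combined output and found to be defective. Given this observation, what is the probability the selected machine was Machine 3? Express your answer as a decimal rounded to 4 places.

Tabulate prior·likelihood by source: [1] prior 0.57, lik 0.051, product 0.02907; [2] prior 0.14, lik 0.077, product 0.01078; [3] prior 0.29, lik 0.29, product 0.08410.
Normalizing constant = 0.12395; the posterior for Machine 3 is its product over the sum, 0.08410/0.12395 = 0.6785.

Posterior probability ≈ 0.6785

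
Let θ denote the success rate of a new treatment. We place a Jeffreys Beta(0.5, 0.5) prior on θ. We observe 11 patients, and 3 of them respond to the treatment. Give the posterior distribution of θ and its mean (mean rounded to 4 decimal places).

Observing 3 successes and 8 failures updates Beta(0.5, 0.5) by adding the success and failure counts to the two shape parameters: α = 0.5+3 = 3.5, β = 0.5+8 = 8.5.
Posterior mean = α/(α+β) = 3.5/12 = 0.2917.

Posterior: Beta(3.5, 8.5); mean ≈ 0.2917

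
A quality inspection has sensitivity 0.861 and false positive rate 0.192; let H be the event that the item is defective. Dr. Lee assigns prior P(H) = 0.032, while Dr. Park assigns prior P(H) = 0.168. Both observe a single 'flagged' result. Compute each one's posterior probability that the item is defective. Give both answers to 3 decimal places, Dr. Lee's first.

Dr. Lee: 0.129; Dr. Park: 0.475

P('+'|H) = 0.861, P('+'|¬H) = 0.192.
Dr. Lee: numerator 0.861·0.032 = 0.027552; evidence = 0.027552+0.192·0.968 = 0.21341; posterior = 0.129.
Dr. Park: numerator 0.861·0.168 = 0.14465; evidence = 0.14465+0.192·0.832 = 0.30439; posterior = 0.475.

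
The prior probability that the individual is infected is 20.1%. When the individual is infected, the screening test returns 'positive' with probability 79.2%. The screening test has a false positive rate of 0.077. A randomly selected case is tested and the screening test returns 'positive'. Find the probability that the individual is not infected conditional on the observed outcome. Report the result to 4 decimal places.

Write H for 'the individual is infected'. Prior odds H:¬H = 0.201/0.799 = 0.25156. For the 'positive' outcome, the likelihood ratio is 0.792/0.077 = 10.286.
Posterior odds = 0.25156 × 10.286 = 2.5875, so P(H|E) = 2.5875/(1+2.5875) = 0.7213. Then P(¬H|E) = 1 − 0.7213 = 0.2787.

P(¬H | E) ≈ 0.2787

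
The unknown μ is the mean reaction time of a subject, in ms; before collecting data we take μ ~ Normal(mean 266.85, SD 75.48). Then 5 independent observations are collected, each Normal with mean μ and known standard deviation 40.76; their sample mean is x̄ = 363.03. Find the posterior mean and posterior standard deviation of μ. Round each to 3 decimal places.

With known σ, the Normal prior is conjugate. Weight on the data is w = (n/σ²)/(n/σ² + 1/τ₀²) = 0.00300955/(0.00300955+0.00017552) = 0.94489.
Posterior mean = w·x̄ + (1−w)·μ₀ = 0.94489·363.03 + 0.055108·266.85 = 357.730. Posterior variance = 1/(0.00300955+0.00017552) = 313.964, so SD = 17.719.

Posterior mean ≈ 357.730; posterior SD ≈ 17.719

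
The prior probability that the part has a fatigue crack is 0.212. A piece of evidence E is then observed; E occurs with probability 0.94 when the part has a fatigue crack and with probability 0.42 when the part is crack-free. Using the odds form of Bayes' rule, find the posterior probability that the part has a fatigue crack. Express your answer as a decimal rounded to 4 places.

Prior odds = 0.212/(1−0.212) = 0.26904. In log-odds, ln(0.26904) = -1.3129.
Add log likelihood ratio: ln(2.2381) = 0.80563.
Posterior log-odds = -0.50729, so posterior odds = exp(-0.50729) = 0.60213. Converting, P(H|E) = 0.60213/1.6021 = 0.3758.

Posterior probability ≈ 0.3758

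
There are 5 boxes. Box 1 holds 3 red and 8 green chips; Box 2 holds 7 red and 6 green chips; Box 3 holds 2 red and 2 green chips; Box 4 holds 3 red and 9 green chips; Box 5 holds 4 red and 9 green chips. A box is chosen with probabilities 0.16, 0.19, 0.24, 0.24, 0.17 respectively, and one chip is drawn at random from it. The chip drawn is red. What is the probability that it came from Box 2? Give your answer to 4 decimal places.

Tabulate prior·likelihood by source: [1] prior 0.16, lik 0.2727, product 0.04364; [2] prior 0.19, lik 0.5385, product 0.1023; [3] prior 0.24, lik 0.5, product 0.1200; [4] prior 0.24, lik 0.25, product 0.06000; [5] prior 0.17, lik 0.3077, product 0.05231.
Normalizing constant = 0.37825; the posterior for Box 2 is its product over the sum, 0.1023/0.37825 = 0.2705.

Posterior probability ≈ 0.2705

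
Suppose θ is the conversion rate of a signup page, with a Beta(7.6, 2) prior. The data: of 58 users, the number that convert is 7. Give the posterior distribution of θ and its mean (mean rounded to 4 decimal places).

Observing 7 successes and 51 failures updates Beta(7.6, 2) by adding the success and failure counts to the two shape parameters: α = 7.6+7 = 14.6, β = 2+51 = 53.
Posterior mean = α/(α+β) = 14.6/67.6 = 0.2160.

Posterior: Beta(14.6, 53); mean ≈ 0.2160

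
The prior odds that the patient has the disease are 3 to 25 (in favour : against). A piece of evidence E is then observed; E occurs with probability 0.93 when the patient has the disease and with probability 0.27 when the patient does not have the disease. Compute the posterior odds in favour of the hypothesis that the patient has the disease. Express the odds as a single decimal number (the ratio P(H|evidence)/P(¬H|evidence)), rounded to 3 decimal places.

Prior odds = 3/25 = 0.12000.
Likelihood ratio for E = 0.93/0.27 = 3.4444.
Posterior odds = prior odds × LR = 0.41333.

Posterior odds ≈ 0.413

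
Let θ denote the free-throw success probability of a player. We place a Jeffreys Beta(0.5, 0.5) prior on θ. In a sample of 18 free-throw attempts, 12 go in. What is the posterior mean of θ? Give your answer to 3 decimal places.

Posterior mean ≈ 0.658

The binomial likelihood is conjugate to the Beta prior: with 12 successes and 6 failures, the posterior is Beta(0.5+12, 0.5+6) = Beta(12.5, 6.5).
Posterior mean = α/(α+β) = 12.5/19 = 0.658.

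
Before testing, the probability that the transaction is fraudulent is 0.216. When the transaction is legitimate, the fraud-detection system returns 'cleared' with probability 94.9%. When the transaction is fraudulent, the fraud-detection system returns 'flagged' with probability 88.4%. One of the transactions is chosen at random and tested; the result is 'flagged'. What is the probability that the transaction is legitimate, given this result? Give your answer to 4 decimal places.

Let H be the event that the transaction is fraudulent. P(H) = 0.216, so P(¬H) = 0.784. With E the 'flagged' result, P(E|H) = 0.884 and P(E|¬H) = 0.051.
P(E) = 0.884·0.216 + 0.051·0.784 = 0.19094 + 0.039984 = 0.23093.
By Bayes' theorem, P(H|E) = 0.19094 / 0.23093 = 0.8269. Hence P(¬H|E) = 1 − 0.8269 = 0.1731.

P(¬H | E) ≈ 0.1731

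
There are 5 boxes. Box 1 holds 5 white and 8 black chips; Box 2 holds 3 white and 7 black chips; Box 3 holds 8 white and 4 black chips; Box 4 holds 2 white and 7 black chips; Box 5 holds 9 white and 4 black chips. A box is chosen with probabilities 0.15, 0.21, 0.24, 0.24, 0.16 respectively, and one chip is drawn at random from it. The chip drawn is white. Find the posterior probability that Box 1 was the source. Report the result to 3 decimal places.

P(white|Box 1) = 0.3846; P(white|Box 2) = 0.3; P(white|Box 3) = 0.6667; P(white|Box 4) = 0.2222; P(white|Box 5) = 0.6923.
Prior × likelihood for each source: 0.15·0.3846=0.05769, 0.21·0.3=0.06300, 0.24·0.6667=0.1600, 0.24·0.2222=0.05333, 0.16·0.6923=0.1108. Summing gives P(white) = 0.44479.
P(Box 1 | white) = 0.05769 / 0.44479 = 0.130.

Posterior probability ≈ 0.130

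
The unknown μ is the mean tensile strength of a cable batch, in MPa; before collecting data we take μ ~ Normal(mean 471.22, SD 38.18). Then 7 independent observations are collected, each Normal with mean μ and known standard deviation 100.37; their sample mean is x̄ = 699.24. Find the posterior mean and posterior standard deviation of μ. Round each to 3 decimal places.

Posterior mean ≈ 585.960; posterior SD ≈ 26.911

With known σ, the Normal prior is conjugate. Weight on the data is w = (n/σ²)/(n/σ² + 1/τ₀²) = 0.00069485/(0.00069485+0.00068601) = 0.50320.
Posterior mean = w·x̄ + (1−w)·μ₀ = 0.50320·699.24 + 0.49680·471.22 = 585.960. Posterior variance = 1/(0.00069485+0.00068601) = 724.189, so SD = 26.911.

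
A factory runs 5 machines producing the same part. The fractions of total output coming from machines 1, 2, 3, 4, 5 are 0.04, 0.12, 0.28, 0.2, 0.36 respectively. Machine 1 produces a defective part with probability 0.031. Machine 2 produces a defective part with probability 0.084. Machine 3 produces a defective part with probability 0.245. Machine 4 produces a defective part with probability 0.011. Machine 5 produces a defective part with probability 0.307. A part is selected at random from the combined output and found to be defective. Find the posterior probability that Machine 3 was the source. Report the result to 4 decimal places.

Posterior probability ≈ 0.3561

Tabulate prior·likelihood by source: [1] prior 0.04, lik 0.031, product 0.001240; [2] prior 0.12, lik 0.084, product 0.01008; [3] prior 0.28, lik 0.245, product 0.06860; [4] prior 0.2, lik 0.011, product 0.002200; [5] prior 0.36, lik 0.307, product 0.1105.
Normalizing constant = 0.19264; the posterior for Machine 3 is its product over the sum, 0.06860/0.19264 = 0.3561.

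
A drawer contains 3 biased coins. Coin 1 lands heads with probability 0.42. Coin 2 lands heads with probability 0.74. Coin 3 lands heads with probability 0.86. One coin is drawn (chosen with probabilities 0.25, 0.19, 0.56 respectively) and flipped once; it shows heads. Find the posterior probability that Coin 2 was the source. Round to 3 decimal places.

Posterior probability ≈ 0.193

Tabulate prior·likelihood by source: [1] prior 0.25, lik 0.42, product 0.1050; [2] prior 0.19, lik 0.74, product 0.1406; [3] prior 0.56, lik 0.86, product 0.4816.
Normalizing constant = 0.72720; the posterior for Coin 2 is its product over the sum, 0.1406/0.72720 = 0.193.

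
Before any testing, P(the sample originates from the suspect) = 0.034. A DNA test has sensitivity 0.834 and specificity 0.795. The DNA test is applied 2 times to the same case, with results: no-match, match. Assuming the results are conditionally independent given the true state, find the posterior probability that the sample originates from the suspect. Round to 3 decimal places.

Posterior P(H) ≈ 0.029

With H the event that the sample originates from the suspect, the joint likelihood of the observed sequence is P(data|H) = 0.166·0.834 = 0.13844 and P(data|¬H) = 0.795·0.205 = 0.16298.
Bayes: P(H|data) = 0.034·0.13844 / (0.034·0.13844 + 0.966·0.16298) = 0.0047071/0.16214 = 0.0290.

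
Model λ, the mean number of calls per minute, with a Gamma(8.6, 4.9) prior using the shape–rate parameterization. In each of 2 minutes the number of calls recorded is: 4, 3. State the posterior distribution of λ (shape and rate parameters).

Total count ∑xᵢ = 7 over n = 2 minutes.
Gamma is conjugate to the Poisson likelihood: posterior is Gamma(shape = 8.6+7 = 15.6, rate = 4.9+2 = 6.9).

Posterior: Gamma(shape=15.6, rate=6.9)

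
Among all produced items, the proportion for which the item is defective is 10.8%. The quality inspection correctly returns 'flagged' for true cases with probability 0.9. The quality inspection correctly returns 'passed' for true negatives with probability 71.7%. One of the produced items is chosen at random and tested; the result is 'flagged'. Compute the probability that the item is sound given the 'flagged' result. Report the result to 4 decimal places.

P(¬H | E) ≈ 0.7220

Write H for 'the item is defective'. Prior odds H:¬H = 0.108/0.892 = 0.12108. For the 'flagged' outcome, the likelihood ratio is 0.9/0.283 = 3.1802.
Posterior odds = 0.12108 × 3.1802 = 0.38505, so P(H|E) = 0.38505/(1+0.38505) = 0.2780. Then P(¬H|E) = 1 − 0.2780 = 0.7220.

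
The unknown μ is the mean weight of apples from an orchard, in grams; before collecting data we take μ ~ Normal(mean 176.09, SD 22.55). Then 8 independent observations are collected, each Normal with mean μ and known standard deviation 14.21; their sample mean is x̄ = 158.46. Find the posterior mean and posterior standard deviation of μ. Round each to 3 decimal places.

Prior precision 1/τ₀² = 1/22.55² = 0.00196656; data precision n/σ² = 8/14.21² = 0.0396188.
Posterior precision = 0.00196656 + 0.0396188 = 0.0415854, giving posterior SD = 1/√0.0415854 = 4.904.
Posterior mean = (0.00196656·176.09 + 0.0396188·158.46) / 0.0415854 = 159.294.

Posterior mean ≈ 159.294; posterior SD ≈ 4.904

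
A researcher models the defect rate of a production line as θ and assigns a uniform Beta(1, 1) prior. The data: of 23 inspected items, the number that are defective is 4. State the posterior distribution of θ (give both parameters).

The binomial likelihood is conjugate to the Beta prior: with 4 successes and 19 failures, the posterior is Beta(1+4, 1+19) = Beta(5, 20).

Posterior: Beta(5, 20)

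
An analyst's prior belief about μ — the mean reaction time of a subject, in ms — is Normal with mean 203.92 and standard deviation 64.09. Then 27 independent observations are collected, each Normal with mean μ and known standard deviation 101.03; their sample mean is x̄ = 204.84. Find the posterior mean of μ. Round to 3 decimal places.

Prior precision 1/τ₀² = 1/64.09² = 0.00024346; data precision n/σ² = 27/101.03² = 0.00264523.
Posterior precision = 0.00024346 + 0.00264523 = 0.00288868.
Posterior mean = (0.00024346·203.92 + 0.00264523·204.84) / 0.00288868 = 204.762.

Posterior mean ≈ 204.762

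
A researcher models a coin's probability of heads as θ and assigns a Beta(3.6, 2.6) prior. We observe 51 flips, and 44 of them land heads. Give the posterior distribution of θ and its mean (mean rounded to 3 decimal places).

Observing 44 successes and 7 failures updates Beta(3.6, 2.6) by adding the success and failure counts to the two shape parameters: α = 3.6+44 = 47.6, β = 2.6+7 = 9.6.
Posterior mean = α/(α+β) = 47.6/57.2 = 0.832.

Posterior: Beta(47.6, 9.6); mean ≈ 0.832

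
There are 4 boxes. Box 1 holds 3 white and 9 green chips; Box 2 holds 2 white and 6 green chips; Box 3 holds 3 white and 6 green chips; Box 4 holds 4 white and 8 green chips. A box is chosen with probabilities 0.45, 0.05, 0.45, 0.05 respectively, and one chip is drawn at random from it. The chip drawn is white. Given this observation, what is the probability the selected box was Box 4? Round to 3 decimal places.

Tabulate prior·likelihood by source: [1] prior 0.45, lik 0.25, product 0.1125; [2] prior 0.05, lik 0.25, product 0.01250; [3] prior 0.45, lik 0.3333, product 0.1500; [4] prior 0.05, lik 0.3333, product 0.01667.
Normalizing constant = 0.29167; the posterior for Box 4 is its product over the sum, 0.01667/0.29167 = 0.057.

Posterior probability ≈ 0.057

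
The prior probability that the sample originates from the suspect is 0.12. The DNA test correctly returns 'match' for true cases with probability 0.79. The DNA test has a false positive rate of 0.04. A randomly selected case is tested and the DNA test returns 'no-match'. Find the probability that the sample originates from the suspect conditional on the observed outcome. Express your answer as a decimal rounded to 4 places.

P(H | E) ≈ 0.0290

Write H for 'the sample originates from the suspect'. Prior odds H:¬H = 0.12/0.88 = 0.13636. For the 'no-match' outcome, the likelihood ratio is 0.21/0.96 = 0.21875.
Posterior odds = 0.13636 × 0.21875 = 0.029830, so P(H|E) = 0.029830/(1+0.029830) = 0.0290.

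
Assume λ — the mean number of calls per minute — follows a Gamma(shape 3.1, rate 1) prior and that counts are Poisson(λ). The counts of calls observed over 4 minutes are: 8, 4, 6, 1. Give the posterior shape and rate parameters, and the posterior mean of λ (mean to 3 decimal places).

Posterior: Gamma(shape=22.1, rate=5); mean ≈ 4.420

Total count ∑xᵢ = 19 over n = 4 minutes.
Gamma is conjugate to the Poisson likelihood: posterior is Gamma(shape = 3.1+19 = 22.1, rate = 1+4 = 5).
Posterior mean = shape/rate = 22.1/5 = 4.420.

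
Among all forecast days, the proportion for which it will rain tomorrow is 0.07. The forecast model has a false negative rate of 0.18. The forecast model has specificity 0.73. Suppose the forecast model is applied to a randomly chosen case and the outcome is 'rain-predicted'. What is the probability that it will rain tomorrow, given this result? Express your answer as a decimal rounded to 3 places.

P(H | E) ≈ 0.186

Write H for 'it will rain tomorrow'. Prior odds H:¬H = 0.07/0.93 = 0.075269. For the 'rain-predicted' outcome, the likelihood ratio is 0.82/0.27 = 3.0370.
Posterior odds = 0.075269 × 3.0370 = 0.22859, so P(H|E) = 0.22859/(1+0.22859) = 0.186.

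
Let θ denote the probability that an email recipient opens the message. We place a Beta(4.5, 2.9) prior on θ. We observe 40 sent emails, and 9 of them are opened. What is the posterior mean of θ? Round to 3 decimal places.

Posterior mean ≈ 0.285

Observing 9 successes and 31 failures updates Beta(4.5, 2.9) by adding the success and failure counts to the two shape parameters: α = 4.5+9 = 13.5, β = 2.9+31 = 33.9.
Posterior mean = α/(α+β) = 13.5/47.4 = 0.285.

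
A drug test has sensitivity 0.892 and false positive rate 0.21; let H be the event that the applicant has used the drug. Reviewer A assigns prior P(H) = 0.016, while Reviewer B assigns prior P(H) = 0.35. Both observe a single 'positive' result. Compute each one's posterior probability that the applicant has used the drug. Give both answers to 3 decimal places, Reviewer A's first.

Reviewer A: 0.065; Reviewer B: 0.696

P('+'|H) = 0.892, P('+'|¬H) = 0.21.
Reviewer A: numerator 0.892·0.016 = 0.014272; evidence = 0.014272+0.21·0.984 = 0.22091; posterior = 0.065.
Reviewer B: numerator 0.892·0.35 = 0.31220; evidence = 0.31220+0.21·0.65 = 0.44870; posterior = 0.696.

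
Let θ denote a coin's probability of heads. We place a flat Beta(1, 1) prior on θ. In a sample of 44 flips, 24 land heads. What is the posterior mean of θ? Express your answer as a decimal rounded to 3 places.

Observing 24 successes and 20 failures updates Beta(1, 1) by adding the success and failure counts to the two shape parameters: α = 1+24 = 25, β = 1+20 = 21.
Posterior mean = α/(α+β) = 25/46 = 0.543.

Posterior mean ≈ 0.543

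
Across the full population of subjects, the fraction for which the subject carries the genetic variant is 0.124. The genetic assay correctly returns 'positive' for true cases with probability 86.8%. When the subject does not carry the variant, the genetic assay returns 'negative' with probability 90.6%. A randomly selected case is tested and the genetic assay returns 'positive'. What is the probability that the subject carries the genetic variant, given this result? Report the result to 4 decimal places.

Write H for 'the subject carries the genetic variant'. Prior odds H:¬H = 0.124/0.876 = 0.14155. For the 'positive' outcome, the likelihood ratio is 0.868/0.094 = 9.2340.
Posterior odds = 0.14155 × 9.2340 = 1.3071, so P(H|E) = 1.3071/(1+1.3071) = 0.5666.

P(H | E) ≈ 0.5666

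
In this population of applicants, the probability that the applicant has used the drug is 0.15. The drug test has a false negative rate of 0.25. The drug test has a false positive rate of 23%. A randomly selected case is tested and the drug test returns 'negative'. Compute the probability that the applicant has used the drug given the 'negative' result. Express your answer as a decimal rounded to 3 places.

P(H | E) ≈ 0.054

Let H be the event that the applicant has used the drug. P(H) = 0.15, so P(¬H) = 0.85. With E the 'negative' result, P(E|H) = 0.25 and P(E|¬H) = 0.77.
P(E) = 0.25·0.15 + 0.77·0.85 = 0.037500 + 0.65450 = 0.69200.
By Bayes' theorem, P(H|E) = 0.037500 / 0.69200 = 0.054.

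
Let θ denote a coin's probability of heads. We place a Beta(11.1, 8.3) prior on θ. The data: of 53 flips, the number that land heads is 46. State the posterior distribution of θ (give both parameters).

The binomial likelihood is conjugate to the Beta prior: with 46 successes and 7 failures, the posterior is Beta(11.1+46, 8.3+7) = Beta(57.1, 15.3).

Posterior: Beta(57.1, 15.3)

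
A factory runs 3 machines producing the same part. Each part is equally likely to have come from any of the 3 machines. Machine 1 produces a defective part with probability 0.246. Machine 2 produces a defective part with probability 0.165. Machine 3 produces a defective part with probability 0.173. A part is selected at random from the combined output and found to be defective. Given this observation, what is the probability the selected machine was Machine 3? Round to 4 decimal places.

P(defective|M1) = 0.246; P(defective|M2) = 0.165; P(defective|M3) = 0.173.
Prior × likelihood for each source: 0.333333·0.246=0.08200, 0.333333·0.165=0.05500, 0.333333·0.173=0.05767. Summing gives P(defective) = 0.19467.
P(Machine 3 | defective) = 0.05767 / 0.19467 = 0.2962.

Posterior probability ≈ 0.2962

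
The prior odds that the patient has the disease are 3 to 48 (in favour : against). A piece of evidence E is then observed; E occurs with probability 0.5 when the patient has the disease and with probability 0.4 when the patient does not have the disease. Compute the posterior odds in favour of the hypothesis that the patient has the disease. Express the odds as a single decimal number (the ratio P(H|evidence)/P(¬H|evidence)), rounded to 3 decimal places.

Prior odds = 3/48 = 0.062500.
Likelihood ratio for E = 0.5/0.4 = 1.2500.
Posterior odds = prior odds × LR = 0.078125.

Posterior odds ≈ 0.078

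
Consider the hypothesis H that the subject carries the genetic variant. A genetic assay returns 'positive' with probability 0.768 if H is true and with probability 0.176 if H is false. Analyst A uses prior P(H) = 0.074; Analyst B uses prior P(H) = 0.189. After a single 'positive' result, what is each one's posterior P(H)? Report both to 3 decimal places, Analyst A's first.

Analyst A: 0.259; Analyst B: 0.504

The likelihood ratio for a 'positive' result is 0.768/0.176 = 4.3636.
Analyst A: prior odds 0.074/0.926 = 0.079914; posterior odds 0.34871; posterior probability 0.259.
Analyst B: prior odds 0.189/0.811 = 0.23305; posterior odds 1.0169; posterior probability 0.504.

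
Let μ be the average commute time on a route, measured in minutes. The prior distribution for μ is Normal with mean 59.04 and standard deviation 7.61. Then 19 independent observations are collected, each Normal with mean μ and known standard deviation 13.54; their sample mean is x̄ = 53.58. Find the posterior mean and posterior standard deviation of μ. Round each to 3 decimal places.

Posterior mean ≈ 54.360; posterior SD ≈ 2.876

Prior precision 1/τ₀² = 1/7.61² = 0.0172675; data precision n/σ² = 19/13.54² = 0.103637.
Posterior precision = 0.0172675 + 0.103637 = 0.120905, giving posterior SD = 1/√0.120905 = 2.876.
Posterior mean = (0.0172675·59.04 + 0.103637·53.58) / 0.120905 = 54.360.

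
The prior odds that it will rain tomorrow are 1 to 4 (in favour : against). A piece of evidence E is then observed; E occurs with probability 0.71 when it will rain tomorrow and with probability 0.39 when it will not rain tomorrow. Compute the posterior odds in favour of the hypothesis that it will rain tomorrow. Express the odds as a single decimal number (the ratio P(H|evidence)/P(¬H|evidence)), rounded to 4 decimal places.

Posterior odds ≈ 0.4551

Prior odds = 1/4 = 0.25000. In log-odds, ln(0.25000) = -1.3863.
Add log likelihood ratio: ln(1.8205) = 0.59912.
Posterior log-odds = -0.78718, so posterior odds = exp(-0.78718) = 0.45513.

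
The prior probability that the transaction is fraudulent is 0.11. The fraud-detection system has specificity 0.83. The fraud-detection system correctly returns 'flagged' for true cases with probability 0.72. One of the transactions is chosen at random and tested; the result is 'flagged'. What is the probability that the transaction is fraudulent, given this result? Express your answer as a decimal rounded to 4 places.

Let H be the event that the transaction is fraudulent. P(H) = 0.11, so P(¬H) = 0.89. With E the 'flagged' result, P(E|H) = 0.72 and P(E|¬H) = 0.17.
P(E) = 0.72·0.11 + 0.17·0.89 = 0.079200 + 0.15130 = 0.23050.
By Bayes' theorem, P(H|E) = 0.079200 / 0.23050 = 0.3436.

P(H | E) ≈ 0.3436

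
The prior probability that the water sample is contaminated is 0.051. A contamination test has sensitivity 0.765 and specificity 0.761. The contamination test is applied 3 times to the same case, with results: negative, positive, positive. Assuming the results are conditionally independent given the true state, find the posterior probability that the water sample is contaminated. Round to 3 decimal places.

Let H be the event that the water sample is contaminated; start with P(H) = 0.051. P('positive'|H) = 0.765, P('positive'|¬H) = 0.239.
Update on result 1 ('negative'): P(H) ← 0.235·0.0510 / (0.235·0.0510 + 0.761·0.9490) = 0.011985/0.73417 = 0.0163.
Update on result 2 ('positive'): P(H) ← 0.765·0.0163 / (0.765·0.0163 + 0.239·0.9837) = 0.012488/0.24759 = 0.0504.
Update on result 3 ('positive'): P(H) ← 0.765·0.0504 / (0.765·0.0504 + 0.239·0.9496) = 0.038586/0.26553 = 0.1453.

Posterior P(H) ≈ 0.145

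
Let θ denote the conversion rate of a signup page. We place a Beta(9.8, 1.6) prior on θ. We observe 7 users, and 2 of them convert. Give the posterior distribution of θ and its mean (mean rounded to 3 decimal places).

The binomial likelihood is conjugate to the Beta prior: with 2 successes and 5 failures, the posterior is Beta(9.8+2, 1.6+5) = Beta(11.8, 6.6).
Posterior mean = α/(α+β) = 11.8/18.4 = 0.641.

Posterior: Beta(11.8, 6.6); mean ≈ 0.641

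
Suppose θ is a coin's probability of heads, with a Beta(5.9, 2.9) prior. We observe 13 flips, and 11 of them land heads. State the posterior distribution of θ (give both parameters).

Posterior: Beta(16.9, 4.9)

The binomial likelihood is conjugate to the Beta prior: with 11 successes and 2 failures, the posterior is Beta(5.9+11, 2.9+2) = Beta(16.9, 4.9).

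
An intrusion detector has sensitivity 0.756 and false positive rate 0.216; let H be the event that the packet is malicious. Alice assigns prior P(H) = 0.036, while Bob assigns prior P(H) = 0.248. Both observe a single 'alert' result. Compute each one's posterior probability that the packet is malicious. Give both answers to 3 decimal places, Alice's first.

The likelihood ratio for an 'alert' result is 0.756/0.216 = 3.5000.
Alice: prior odds 0.036/0.964 = 0.037344; posterior odds 0.13071; posterior probability 0.116.
Bob: prior odds 0.248/0.752 = 0.32979; posterior odds 1.1543; posterior probability 0.536.

Alice: 0.116; Bob: 0.536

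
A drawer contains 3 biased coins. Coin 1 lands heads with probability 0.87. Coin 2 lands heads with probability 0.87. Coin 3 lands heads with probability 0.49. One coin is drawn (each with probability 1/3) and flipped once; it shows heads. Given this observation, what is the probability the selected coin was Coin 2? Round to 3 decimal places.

Posterior probability ≈ 0.390

P(heads|C1) = 0.87; P(heads|C2) = 0.87; P(heads|C3) = 0.49.
Prior × likelihood for each source: 0.333333·0.87=0.2900, 0.333333·0.87=0.2900, 0.333333·0.49=0.1633. Summing gives P(heads) = 0.74333.
P(Coin 2 | heads) = 0.2900 / 0.74333 = 0.390.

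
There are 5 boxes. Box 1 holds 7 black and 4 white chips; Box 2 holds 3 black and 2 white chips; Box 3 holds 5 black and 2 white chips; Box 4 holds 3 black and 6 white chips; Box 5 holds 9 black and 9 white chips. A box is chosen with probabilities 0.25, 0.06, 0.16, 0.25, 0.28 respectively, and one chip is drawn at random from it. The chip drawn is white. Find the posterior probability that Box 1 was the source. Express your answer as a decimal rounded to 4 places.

Tabulate prior·likelihood by source: [1] prior 0.25, lik 0.3636, product 0.09091; [2] prior 0.06, lik 0.4, product 0.02400; [3] prior 0.16, lik 0.2857, product 0.04571; [4] prior 0.25, lik 0.6667, product 0.1667; [5] prior 0.28, lik 0.5, product 0.1400.
Normalizing constant = 0.46729; the posterior for Box 1 is its product over the sum, 0.09091/0.46729 = 0.1945.

Posterior probability ≈ 0.1945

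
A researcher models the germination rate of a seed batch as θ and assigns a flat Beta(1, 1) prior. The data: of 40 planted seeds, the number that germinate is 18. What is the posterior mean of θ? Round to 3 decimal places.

Observing 18 successes and 22 failures updates Beta(1, 1) by adding the success and failure counts to the two shape parameters: α = 1+18 = 19, β = 1+22 = 23.
E[θ | data] = 19/(19+23) = 0.452.

Posterior mean ≈ 0.452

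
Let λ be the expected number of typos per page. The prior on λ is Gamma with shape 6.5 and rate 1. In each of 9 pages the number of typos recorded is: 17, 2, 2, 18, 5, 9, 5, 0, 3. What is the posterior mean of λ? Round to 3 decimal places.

Total count ∑xᵢ = 61 over n = 9 pages.
Gamma is conjugate to the Poisson likelihood: posterior is Gamma(shape = 6.5+61 = 67.5, rate = 1+9 = 10).
Posterior mean = shape/rate = 67.5/10 = 6.750.

Posterior mean ≈ 6.750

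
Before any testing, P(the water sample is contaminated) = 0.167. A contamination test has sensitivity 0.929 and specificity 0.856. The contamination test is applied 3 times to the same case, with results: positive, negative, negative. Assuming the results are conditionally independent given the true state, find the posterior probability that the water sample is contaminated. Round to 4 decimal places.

Let H be the event that the water sample is contaminated; start with P(H) = 0.167. P('positive'|H) = 0.929, P('positive'|¬H) = 0.144.
Update on result 1 ('positive'): P(H) ← 0.929·0.1670 / (0.929·0.1670 + 0.144·0.8330) = 0.15514/0.27509 = 0.5640.
Update on result 2 ('negative'): P(H) ← 0.071·0.5640 / (0.071·0.5640 + 0.856·0.4360) = 0.040041/0.41329 = 0.0969.
Update on result 3 ('negative'): P(H) ← 0.071·0.0969 / (0.071·0.0969 + 0.856·0.9031) = 0.0068788/0.77995 = 0.0088.

Posterior P(H) ≈ 0.0088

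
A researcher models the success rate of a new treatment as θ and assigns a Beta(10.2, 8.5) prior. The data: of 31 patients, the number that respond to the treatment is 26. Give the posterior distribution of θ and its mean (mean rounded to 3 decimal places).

Observing 26 successes and 5 failures updates Beta(10.2, 8.5) by adding the success and failure counts to the two shape parameters: α = 10.2+26 = 36.2, β = 8.5+5 = 13.5.
E[θ | data] = 36.2/(36.2+13.5) = 0.728.

Posterior: Beta(36.2, 13.5); mean ≈ 0.728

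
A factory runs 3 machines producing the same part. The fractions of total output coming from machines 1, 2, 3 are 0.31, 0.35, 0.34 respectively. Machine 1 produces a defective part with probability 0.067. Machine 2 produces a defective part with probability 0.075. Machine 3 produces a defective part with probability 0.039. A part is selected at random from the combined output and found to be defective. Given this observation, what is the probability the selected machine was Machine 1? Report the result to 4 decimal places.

P(defective|M1) = 0.067; P(defective|M2) = 0.075; P(defective|M3) = 0.039.
Prior × likelihood for each source: 0.31·0.067=0.02077, 0.35·0.075=0.02625, 0.34·0.039=0.01326. Summing gives P(defective) = 0.060280.
P(Machine 1 | defective) = 0.02077 / 0.060280 = 0.3446.

Posterior probability ≈ 0.3446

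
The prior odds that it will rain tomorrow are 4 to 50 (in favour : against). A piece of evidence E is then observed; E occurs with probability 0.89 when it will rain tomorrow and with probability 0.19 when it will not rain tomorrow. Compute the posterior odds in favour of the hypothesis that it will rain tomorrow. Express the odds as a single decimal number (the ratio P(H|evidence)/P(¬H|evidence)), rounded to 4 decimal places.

Posterior odds ≈ 0.3747

Prior odds = 4/50 = 0.080000. In log-odds, ln(0.080000) = -2.5257.
Add log likelihood ratio: ln(4.6842) = 1.5442.
Posterior log-odds = -0.98153, so posterior odds = exp(-0.98153) = 0.37474.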